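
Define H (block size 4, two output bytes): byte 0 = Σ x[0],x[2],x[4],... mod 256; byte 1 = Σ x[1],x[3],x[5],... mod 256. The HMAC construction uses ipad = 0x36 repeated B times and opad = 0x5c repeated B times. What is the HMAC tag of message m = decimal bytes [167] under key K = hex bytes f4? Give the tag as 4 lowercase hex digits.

a324

Key hex bytes f4 is 1 byte ≤ B = 4; zero-pad to 4 bytes: K' = f4 00 00 00.
K' ⊕ ipad = c2 36 36 36.  K' ⊕ opad = a8 5c 5c 5c.
Inner input = (K'⊕ipad) ∥ m = c2 36 36 36 ∥ a7.
Inner hash: even-index sum = 415 mod 256 = 159; odd-index sum = 108 mod 256 = 108 → 9f 6c.
Outer input = (K'⊕opad) ∥ inner = a8 5c 5c 5c ∥ 9f 6c.
Outer hash (tag): even-index sum = 419 mod 256 = 163; odd-index sum = 292 mod 256 = 36 → a3 24.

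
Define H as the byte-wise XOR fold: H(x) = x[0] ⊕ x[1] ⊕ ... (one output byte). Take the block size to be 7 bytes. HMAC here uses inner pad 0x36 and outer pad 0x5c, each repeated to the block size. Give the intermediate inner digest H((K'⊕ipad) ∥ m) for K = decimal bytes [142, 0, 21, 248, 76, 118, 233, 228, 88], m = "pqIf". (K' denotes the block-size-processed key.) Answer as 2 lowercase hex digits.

14

Key decimal bytes [142, 0, 21, 248, 76, 118, 233, 228, 88] = 8e 00 15 f8 4c 76 e9 e4 58 is 9 bytes > B = 7, so hash it first: H(key) = 0c, then zero-pad to 7 bytes: K' = 0c 00 00 00 00 00 00.
K' ⊕ ipad = 3a 36 36 36 36 36 36.
Inner input = 3a 36 36 36 36 36 36 ∥ 70 71 49 66.
Inner hash: XOR 3a⊕36⊕36⊕36⊕36⊕36⊕36⊕70⊕71⊕49⊕66 = 14.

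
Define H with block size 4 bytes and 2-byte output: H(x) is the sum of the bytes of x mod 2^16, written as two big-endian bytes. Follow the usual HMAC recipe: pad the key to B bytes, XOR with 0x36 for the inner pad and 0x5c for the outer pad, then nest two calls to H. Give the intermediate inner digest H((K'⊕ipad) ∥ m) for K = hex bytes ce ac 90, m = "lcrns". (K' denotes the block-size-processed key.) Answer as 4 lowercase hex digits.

0490

Key hex bytes ce ac 90 is 3 bytes ≤ B = 4; zero-pad to 4 bytes: K' = ce ac 90 00.
K' ⊕ ipad = f8 9a a6 36.
Inner input = f8 9a a6 36 ∥ 6c 63 72 6e 73.
Inner hash: sum = 248+154+166+54+108+99+114+110+115 = 1168 → 04 90.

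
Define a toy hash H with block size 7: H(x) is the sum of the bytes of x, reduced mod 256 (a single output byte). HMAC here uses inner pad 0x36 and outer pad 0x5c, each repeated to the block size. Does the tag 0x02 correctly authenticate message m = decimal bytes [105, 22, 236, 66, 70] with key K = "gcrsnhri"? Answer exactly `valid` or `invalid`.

Key "gcrsnhri" = 67 63 72 73 6e 68 72 69 is 8 bytes > B = 7, so hash it first: H(key) = 60, then zero-pad to 7 bytes: K' = 60 00 00 00 00 00 00.
K' ⊕ ipad = 56 36 36 36 36 36 36; K' ⊕ opad = 3c 5c 5c 5c 5c 5c 5c.
Inner hash: sum = 86+54+54+54+54+54+54+105+22+236+66+70 = 909; mod 256 = 141 → 8d.
Outer hash (recomputed tag): sum = 60+92+92+92+92+92+92+141 = 753; mod 256 = 241 → f1.
Recomputed tag = f1; claimed = 02 → mismatch.

invalid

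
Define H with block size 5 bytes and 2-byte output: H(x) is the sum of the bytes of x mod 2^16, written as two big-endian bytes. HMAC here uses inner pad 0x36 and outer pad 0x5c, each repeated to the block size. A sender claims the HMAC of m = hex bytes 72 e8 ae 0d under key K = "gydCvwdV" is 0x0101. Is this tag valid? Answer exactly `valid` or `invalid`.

Key "gydCvwdV" = 67 79 64 43 76 77 64 56 is 8 bytes > B = 5, so hash it first: H(key) = 03 2e, then zero-pad to 5 bytes: K' = 03 2e 00 00 00.
K' ⊕ ipad = 35 18 36 36 36; K' ⊕ opad = 5f 72 5c 5c 5c.
Inner hash: sum = 53+24+54+54+54+114+232+174+13 = 772 → 03 04.
Outer hash (recomputed tag): sum = 95+114+92+92+92+3+4 = 492 → 01 ec.
Recomputed tag = 01ec; claimed = 0101 → mismatch.

invalid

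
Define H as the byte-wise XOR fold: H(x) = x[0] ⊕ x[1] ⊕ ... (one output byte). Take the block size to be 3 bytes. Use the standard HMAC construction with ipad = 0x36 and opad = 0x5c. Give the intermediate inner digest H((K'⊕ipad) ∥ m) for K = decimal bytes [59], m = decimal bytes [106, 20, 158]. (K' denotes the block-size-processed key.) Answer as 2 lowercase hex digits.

Key decimal bytes [59] = 3b is 1 byte ≤ B = 3; zero-pad to 3 bytes: K' = 3b 00 00.
K' ⊕ ipad = 0d 36 36.
Inner input = 0d 36 36 ∥ 6a 14 9e.
Inner hash: XOR 0d⊕36⊕36⊕6a⊕14⊕9e = ed.

ed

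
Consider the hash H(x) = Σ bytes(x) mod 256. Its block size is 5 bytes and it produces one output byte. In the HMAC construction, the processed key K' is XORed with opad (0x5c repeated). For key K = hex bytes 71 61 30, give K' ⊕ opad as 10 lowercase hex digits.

2d3d6c5c5c

Key hex bytes 71 61 30 is 3 bytes ≤ B = 5; zero-pad to 5 bytes: K' = 71 61 30 00 00.
XOR each byte with 0x5c: 71⊕5c=2d, 61⊕5c=3d, 30⊕5c=6c, 00⊕5c=5c, 00⊕5c=5c.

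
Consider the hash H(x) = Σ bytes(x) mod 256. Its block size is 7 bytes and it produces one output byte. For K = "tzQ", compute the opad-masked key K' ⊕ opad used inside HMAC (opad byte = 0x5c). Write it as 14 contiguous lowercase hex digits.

Key "tzQ" = 74 7a 51 is 3 bytes ≤ B = 7; zero-pad to 7 bytes: K' = 74 7a 51 00 00 00 00.
XOR each byte with 0x5c: 74⊕5c=28, 7a⊕5c=26, 51⊕5c=0d, 00⊕5c=5c, 00⊕5c=5c, 00⊕5c=5c, 00⊕5c=5c.

28260d5c5c5c5c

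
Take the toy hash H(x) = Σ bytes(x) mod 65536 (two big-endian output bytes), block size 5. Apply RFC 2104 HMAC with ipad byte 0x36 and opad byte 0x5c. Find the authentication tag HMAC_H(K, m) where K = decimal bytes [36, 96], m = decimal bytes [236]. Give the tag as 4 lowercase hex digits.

Key decimal bytes [36, 96] = 24 60 is 2 bytes ≤ B = 5; zero-pad to 5 bytes: K' = 24 60 00 00 00.
K' ⊕ ipad = 12 56 36 36 36.  K' ⊕ opad = 78 3c 5c 5c 5c.
Inner input = (K'⊕ipad) ∥ m = 12 56 36 36 36 ∥ ec.
Inner hash: sum = 18+86+54+54+54+236 = 502 → 01 f6.
Outer input = (K'⊕opad) ∥ inner = 78 3c 5c 5c 5c ∥ 01 f6.
Outer hash (tag): sum = 120+60+92+92+92+1+246 = 703 → 02 bf.

02bf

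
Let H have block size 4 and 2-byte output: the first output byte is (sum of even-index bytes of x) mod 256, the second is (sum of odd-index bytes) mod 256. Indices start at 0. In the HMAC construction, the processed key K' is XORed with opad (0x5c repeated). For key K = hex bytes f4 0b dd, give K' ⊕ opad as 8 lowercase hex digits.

a857815c

Key hex bytes f4 0b dd is 3 bytes ≤ B = 4; zero-pad to 4 bytes: K' = f4 0b dd 00.
XOR each byte with 0x5c: f4⊕5c=a8, 0b⊕5c=57, dd⊕5c=81, 00⊕5c=5c.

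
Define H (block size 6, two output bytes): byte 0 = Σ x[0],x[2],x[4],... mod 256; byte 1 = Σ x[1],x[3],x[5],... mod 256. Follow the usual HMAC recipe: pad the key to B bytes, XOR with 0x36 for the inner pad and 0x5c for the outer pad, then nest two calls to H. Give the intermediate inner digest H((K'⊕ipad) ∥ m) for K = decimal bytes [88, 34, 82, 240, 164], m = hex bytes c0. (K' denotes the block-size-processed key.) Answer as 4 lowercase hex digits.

2410

Key decimal bytes [88, 34, 82, 240, 164] = 58 22 52 f0 a4 is 5 bytes ≤ B = 6; zero-pad to 6 bytes: K' = 58 22 52 f0 a4 00.
K' ⊕ ipad = 6e 14 64 c6 92 36.
Inner input = 6e 14 64 c6 92 36 ∥ c0.
Inner hash: even-index sum = 548 mod 256 = 36; odd-index sum = 272 mod 256 = 16 → 24 10.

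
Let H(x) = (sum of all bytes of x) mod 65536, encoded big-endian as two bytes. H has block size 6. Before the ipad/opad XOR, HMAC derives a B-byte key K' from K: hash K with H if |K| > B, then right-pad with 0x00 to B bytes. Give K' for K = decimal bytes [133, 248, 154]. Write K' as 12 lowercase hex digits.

Key decimal bytes [133, 248, 154] = 85 f8 9a is 3 bytes ≤ B = 6; zero-pad to 6 bytes: K' = 85 f8 9a 00 00 00.

85f89a000000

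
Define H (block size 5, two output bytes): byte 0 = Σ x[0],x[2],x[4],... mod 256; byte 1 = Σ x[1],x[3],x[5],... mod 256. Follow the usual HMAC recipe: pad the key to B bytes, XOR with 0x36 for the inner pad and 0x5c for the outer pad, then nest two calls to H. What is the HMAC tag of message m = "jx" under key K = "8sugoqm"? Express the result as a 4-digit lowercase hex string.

aa16

Key "8sugoqm" = 38 73 75 67 6f 71 6d is 7 bytes > B = 5, so hash it first: H(key) = 89 4b, then zero-pad to 5 bytes: K' = 89 4b 00 00 00.
K' ⊕ ipad = bf 7d 36 36 36.  K' ⊕ opad = d5 17 5c 5c 5c.
Inner input = (K'⊕ipad) ∥ m = bf 7d 36 36 36 ∥ 6a 78.
Inner hash: even-index sum = 419 mod 256 = 163; odd-index sum = 285 mod 256 = 29 → a3 1d.
Outer input = (K'⊕opad) ∥ inner = d5 17 5c 5c 5c ∥ a3 1d.
Outer hash (tag): even-index sum = 426 mod 256 = 170; odd-index sum = 278 mod 256 = 22 → aa 16.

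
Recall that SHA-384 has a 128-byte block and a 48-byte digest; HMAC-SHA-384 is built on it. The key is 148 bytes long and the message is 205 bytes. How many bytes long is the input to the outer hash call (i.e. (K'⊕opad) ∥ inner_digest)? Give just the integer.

176

Key is 148 > 128 bytes, so it is hashed to 48 bytes then zero-padded to 128: |K'| = 128.
Outer input = (K'⊕opad) ∥ H(inner) → 128 + 48 = 176 bytes.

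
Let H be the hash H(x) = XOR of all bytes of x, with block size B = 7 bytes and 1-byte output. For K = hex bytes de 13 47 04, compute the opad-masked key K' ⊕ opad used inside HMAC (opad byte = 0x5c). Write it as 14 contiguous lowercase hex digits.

Key hex bytes de 13 47 04 is 4 bytes ≤ B = 7; zero-pad to 7 bytes: K' = de 13 47 04 00 00 00.
XOR each byte with 0x5c: de⊕5c=82, 13⊕5c=4f, 47⊕5c=1b, 04⊕5c=58, 00⊕5c=5c, 00⊕5c=5c, 00⊕5c=5c.

824f1b585c5c5c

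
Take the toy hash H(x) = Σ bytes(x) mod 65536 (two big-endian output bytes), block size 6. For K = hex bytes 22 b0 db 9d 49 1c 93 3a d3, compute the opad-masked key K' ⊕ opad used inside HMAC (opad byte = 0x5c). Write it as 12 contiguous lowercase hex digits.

Key hex bytes 22 b0 db 9d 49 1c 93 3a d3 is 9 bytes > B = 6, so hash it first: H(key) = 04 4f, then zero-pad to 6 bytes: K' = 04 4f 00 00 00 00.
XOR each byte with 0x5c: 04⊕5c=58, 4f⊕5c=13, 00⊕5c=5c, 00⊕5c=5c, 00⊕5c=5c, 00⊕5c=5c.

58135c5c5c5c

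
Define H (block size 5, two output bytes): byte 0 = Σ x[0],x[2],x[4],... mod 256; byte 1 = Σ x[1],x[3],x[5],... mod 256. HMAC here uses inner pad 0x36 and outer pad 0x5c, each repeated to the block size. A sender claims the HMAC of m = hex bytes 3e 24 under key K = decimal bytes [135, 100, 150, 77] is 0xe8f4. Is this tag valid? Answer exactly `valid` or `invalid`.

Key decimal bytes [135, 100, 150, 77] = 87 64 96 4d is 4 bytes ≤ B = 5; zero-pad to 5 bytes: K' = 87 64 96 4d 00.
K' ⊕ ipad = b1 52 a0 7b 36; K' ⊕ opad = db 38 ca 11 5c.
Inner hash: even-index sum = 427 mod 256 = 171; odd-index sum = 267 mod 256 = 11 → ab 0b.
Outer hash (recomputed tag): even-index sum = 524 mod 256 = 12; odd-index sum = 244 mod 256 = 244 → 0c f4.
Recomputed tag = 0cf4; claimed = e8f4 → mismatch.

invalid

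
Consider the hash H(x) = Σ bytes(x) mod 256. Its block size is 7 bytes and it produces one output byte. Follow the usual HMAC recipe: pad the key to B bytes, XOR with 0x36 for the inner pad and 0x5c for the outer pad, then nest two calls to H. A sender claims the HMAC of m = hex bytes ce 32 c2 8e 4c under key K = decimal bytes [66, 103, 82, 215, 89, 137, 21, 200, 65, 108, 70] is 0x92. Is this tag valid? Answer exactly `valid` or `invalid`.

Key decimal bytes [66, 103, 82, 215, 89, 137, 21, 200, 65, 108, 70] = 42 67 52 d7 59 89 15 c8 41 6c 46 is 11 bytes > B = 7, so hash it first: H(key) = 84, then zero-pad to 7 bytes: K' = 84 00 00 00 00 00 00.
K' ⊕ ipad = b2 36 36 36 36 36 36; K' ⊕ opad = d8 5c 5c 5c 5c 5c 5c.
Inner hash: sum = 178+54+54+54+54+54+54+206+50+194+142+76 = 1170; mod 256 = 146 → 92.
Outer hash (recomputed tag): sum = 216+92+92+92+92+92+92+146 = 914; mod 256 = 146 → 92.
Recomputed tag = 92; claimed = 92 → match.

valid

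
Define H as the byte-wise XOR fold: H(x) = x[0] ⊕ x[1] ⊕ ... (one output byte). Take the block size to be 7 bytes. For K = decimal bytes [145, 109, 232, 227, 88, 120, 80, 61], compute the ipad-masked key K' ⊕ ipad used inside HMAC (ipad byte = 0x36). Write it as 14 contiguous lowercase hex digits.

8c363636363636

Key decimal bytes [145, 109, 232, 227, 88, 120, 80, 61] = 91 6d e8 e3 58 78 50 3d is 8 bytes > B = 7, so hash it first: H(key) = ba, then zero-pad to 7 bytes: K' = ba 00 00 00 00 00 00.
XOR each byte with 0x36: ba⊕36=8c, 00⊕36=36, 00⊕36=36, 00⊕36=36, 00⊕36=36, 00⊕36=36, 00⊕36=36.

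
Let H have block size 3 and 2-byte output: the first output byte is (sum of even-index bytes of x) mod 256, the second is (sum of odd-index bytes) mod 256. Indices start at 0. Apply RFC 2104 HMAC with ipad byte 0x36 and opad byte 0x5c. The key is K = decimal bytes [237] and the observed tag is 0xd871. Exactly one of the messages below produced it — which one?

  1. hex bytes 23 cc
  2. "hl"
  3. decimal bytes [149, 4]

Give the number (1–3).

Key decimal bytes [237] = ed is 1 byte ≤ B = 3; zero-pad to 3 bytes: K' = ed 00 00.
K' ⊕ ipad = db 36 36; K' ⊕ opad = b1 5c 5c.
m1: inner = H(db 36 36 23 cc) = dd 59; tag = H(b1 5c 5c dd 59) = 6639
m2: inner = H(db 36 36 68 6c) = 7d 9e; tag = H(b1 5c 5c 7d 9e) = abd9
m3: inner = H(db 36 36 95 04) = 15 cb; tag = H(b1 5c 5c 15 cb) = d871 ← matches

3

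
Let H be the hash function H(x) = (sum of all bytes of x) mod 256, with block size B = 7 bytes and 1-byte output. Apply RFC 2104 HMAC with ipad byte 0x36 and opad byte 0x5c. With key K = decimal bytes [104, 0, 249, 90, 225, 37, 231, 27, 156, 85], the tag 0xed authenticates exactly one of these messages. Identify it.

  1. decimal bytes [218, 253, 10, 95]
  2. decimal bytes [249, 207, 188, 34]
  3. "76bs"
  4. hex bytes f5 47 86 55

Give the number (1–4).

Key decimal bytes [104, 0, 249, 90, 225, 37, 231, 27, 156, 85] = 68 00 f9 5a e1 25 e7 1b 9c 55 is 10 bytes > B = 7, so hash it first: H(key) = b4, then zero-pad to 7 bytes: K' = b4 00 00 00 00 00 00.
K' ⊕ ipad = 82 36 36 36 36 36 36; K' ⊕ opad = e8 5c 5c 5c 5c 5c 5c.
m1: inner = H(82 36 36 36 36 36 36 da fd 0a 5f) = 06; tag = H(e8 5c 5c 5c 5c 5c 5c 06) = 16
m2: inner = H(82 36 36 36 36 36 36 f9 cf bc 22) = 6c; tag = H(e8 5c 5c 5c 5c 5c 5c 6c) = 7c
m3: inner = H(82 36 36 36 36 36 36 37 36 62 73) = 08; tag = H(e8 5c 5c 5c 5c 5c 5c 08) = 18
m4: inner = H(82 36 36 36 36 36 36 f5 47 86 55) = dd; tag = H(e8 5c 5c 5c 5c 5c 5c dd) = ed ← matches

4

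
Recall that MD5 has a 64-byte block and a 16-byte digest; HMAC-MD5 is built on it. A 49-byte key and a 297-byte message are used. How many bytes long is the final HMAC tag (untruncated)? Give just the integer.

The tag is one MD5 digest: 16 bytes.

16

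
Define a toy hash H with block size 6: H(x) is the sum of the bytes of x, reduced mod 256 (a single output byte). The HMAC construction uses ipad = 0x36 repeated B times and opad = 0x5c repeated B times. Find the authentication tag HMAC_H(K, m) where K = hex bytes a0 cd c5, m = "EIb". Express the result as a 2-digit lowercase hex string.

Key hex bytes a0 cd c5 is 3 bytes ≤ B = 6; zero-pad to 6 bytes: K' = a0 cd c5 00 00 00.
K' ⊕ ipad = 96 fb f3 36 36 36.  K' ⊕ opad = fc 91 99 5c 5c 5c.
Inner input = (K'⊕ipad) ∥ m = 96 fb f3 36 36 36 ∥ 45 49 62.
Inner hash: sum = 150+251+243+54+54+54+69+73+98 = 1046; mod 256 = 22 → 16.
Outer input = (K'⊕opad) ∥ inner = fc 91 99 5c 5c 5c ∥ 16.
Outer hash (tag): sum = 252+145+153+92+92+92+22 = 848; mod 256 = 80 → 50.

50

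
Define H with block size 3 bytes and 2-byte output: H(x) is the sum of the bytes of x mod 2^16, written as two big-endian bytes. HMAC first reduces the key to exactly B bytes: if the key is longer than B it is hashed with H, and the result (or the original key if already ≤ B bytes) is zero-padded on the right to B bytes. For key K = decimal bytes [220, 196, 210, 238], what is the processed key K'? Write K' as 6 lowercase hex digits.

|K| = 4 > B = 3, so first hash the key.
H(K): sum = 220+196+210+238 = 864 → 03 60.
Zero-pad H(K) = 03 60 to 3 bytes: K' = 03 60 00.

036000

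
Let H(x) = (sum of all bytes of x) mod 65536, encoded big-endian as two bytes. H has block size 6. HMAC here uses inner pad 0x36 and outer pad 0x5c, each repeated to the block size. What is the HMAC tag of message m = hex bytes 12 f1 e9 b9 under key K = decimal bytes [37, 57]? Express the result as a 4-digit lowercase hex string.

Key decimal bytes [37, 57] = 25 39 is 2 bytes ≤ B = 6; zero-pad to 6 bytes: K' = 25 39 00 00 00 00.
K' ⊕ ipad = 13 0f 36 36 36 36.  K' ⊕ opad = 79 65 5c 5c 5c 5c.
Inner input = (K'⊕ipad) ∥ m = 13 0f 36 36 36 36 ∥ 12 f1 e9 b9.
Inner hash: sum = 19+15+54+54+54+54+18+241+233+185 = 927 → 03 9f.
Outer input = (K'⊕opad) ∥ inner = 79 65 5c 5c 5c 5c ∥ 03 9f.
Outer hash (tag): sum = 121+101+92+92+92+92+3+159 = 752 → 02 f0.

02f0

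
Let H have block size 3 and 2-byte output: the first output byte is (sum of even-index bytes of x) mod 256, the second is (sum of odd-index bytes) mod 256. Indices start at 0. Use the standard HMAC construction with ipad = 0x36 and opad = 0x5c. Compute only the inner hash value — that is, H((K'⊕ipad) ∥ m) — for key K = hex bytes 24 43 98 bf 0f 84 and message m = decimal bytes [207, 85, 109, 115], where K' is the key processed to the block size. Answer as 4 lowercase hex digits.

fbec

Key hex bytes 24 43 98 bf 0f 84 is 6 bytes > B = 3, so hash it first: H(key) = cb 86, then zero-pad to 3 bytes: K' = cb 86 00.
K' ⊕ ipad = fd b0 36.
Inner input = fd b0 36 ∥ cf 55 6d 73.
Inner hash: even-index sum = 507 mod 256 = 251; odd-index sum = 492 mod 256 = 236 → fb ec.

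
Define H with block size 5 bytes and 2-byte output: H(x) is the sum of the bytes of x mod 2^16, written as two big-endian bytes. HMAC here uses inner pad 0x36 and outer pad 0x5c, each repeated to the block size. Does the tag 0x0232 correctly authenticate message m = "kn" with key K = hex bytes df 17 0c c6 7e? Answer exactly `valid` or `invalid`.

Key hex bytes df 17 0c c6 7e is exactly B = 5 bytes: K' = df 17 0c c6 7e.
K' ⊕ ipad = e9 21 3a f0 48; K' ⊕ opad = 83 4b 50 9a 22.
Inner hash: sum = 233+33+58+240+72+107+110 = 853 → 03 55.
Outer hash (recomputed tag): sum = 131+75+80+154+34+3+85 = 562 → 02 32.
Recomputed tag = 0232; claimed = 0232 → match.

valid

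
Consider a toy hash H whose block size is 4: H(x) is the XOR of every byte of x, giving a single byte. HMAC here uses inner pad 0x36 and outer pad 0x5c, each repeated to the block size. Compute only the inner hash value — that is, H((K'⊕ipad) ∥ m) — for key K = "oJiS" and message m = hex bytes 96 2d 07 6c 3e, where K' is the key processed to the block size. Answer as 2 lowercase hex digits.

f1

Key "oJiS" = 6f 4a 69 53 is exactly B = 4 bytes: K' = 6f 4a 69 53.
K' ⊕ ipad = 59 7c 5f 65.
Inner input = 59 7c 5f 65 ∥ 96 2d 07 6c 3e.
Inner hash: XOR 59⊕7c⊕5f⊕65⊕96⊕2d⊕07⊕6c⊕3e = f1.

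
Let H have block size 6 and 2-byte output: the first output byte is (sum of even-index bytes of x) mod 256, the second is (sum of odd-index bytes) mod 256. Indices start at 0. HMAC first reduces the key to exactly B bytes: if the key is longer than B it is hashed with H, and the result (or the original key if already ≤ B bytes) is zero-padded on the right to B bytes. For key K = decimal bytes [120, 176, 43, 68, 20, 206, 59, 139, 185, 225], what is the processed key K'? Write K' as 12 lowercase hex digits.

ab2e00000000

|K| = 10 > B = 6, so first hash the key.
H(K): even-index sum = 427 mod 256 = 171; odd-index sum = 814 mod 256 = 46 → ab 2e.
Zero-pad H(K) = ab 2e to 6 bytes: K' = ab 2e 00 00 00 00.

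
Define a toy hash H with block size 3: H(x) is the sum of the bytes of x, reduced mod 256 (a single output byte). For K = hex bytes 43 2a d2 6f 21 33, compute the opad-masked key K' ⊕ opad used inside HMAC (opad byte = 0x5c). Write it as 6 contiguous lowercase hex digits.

Key hex bytes 43 2a d2 6f 21 33 is 6 bytes > B = 3, so hash it first: H(key) = 02, then zero-pad to 3 bytes: K' = 02 00 00.
XOR each byte with 0x5c: 02⊕5c=5e, 00⊕5c=5c, 00⊕5c=5c.

5e5c5c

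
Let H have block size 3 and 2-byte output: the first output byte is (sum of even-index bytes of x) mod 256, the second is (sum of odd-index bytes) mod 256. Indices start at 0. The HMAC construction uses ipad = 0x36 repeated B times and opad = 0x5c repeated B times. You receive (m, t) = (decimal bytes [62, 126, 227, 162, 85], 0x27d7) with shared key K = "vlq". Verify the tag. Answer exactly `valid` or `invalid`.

valid

Key "vlq" = 76 6c 71 is exactly B = 3 bytes: K' = 76 6c 71.
K' ⊕ ipad = 40 5a 47; K' ⊕ opad = 2a 30 2d.
Inner hash: even-index sum = 423 mod 256 = 167; odd-index sum = 464 mod 256 = 208 → a7 d0.
Outer hash (recomputed tag): even-index sum = 295 mod 256 = 39; odd-index sum = 215 mod 256 = 215 → 27 d7.
Recomputed tag = 27d7; claimed = 27d7 → match.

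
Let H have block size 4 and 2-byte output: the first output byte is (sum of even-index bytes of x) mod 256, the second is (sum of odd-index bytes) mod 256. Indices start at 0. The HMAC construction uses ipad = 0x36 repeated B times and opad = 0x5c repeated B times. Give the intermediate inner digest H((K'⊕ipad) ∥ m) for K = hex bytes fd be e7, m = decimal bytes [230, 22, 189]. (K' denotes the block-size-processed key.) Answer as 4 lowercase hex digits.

3fd4

Key hex bytes fd be e7 is 3 bytes ≤ B = 4; zero-pad to 4 bytes: K' = fd be e7 00.
K' ⊕ ipad = cb 88 d1 36.
Inner input = cb 88 d1 36 ∥ e6 16 bd.
Inner hash: even-index sum = 831 mod 256 = 63; odd-index sum = 212 mod 256 = 212 → 3f d4.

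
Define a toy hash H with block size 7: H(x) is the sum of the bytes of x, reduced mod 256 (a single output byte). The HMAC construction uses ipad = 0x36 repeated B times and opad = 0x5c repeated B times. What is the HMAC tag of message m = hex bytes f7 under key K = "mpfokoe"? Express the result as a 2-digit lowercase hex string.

Key "mpfokoe" = 6d 70 66 6f 6b 6f 65 is exactly B = 7 bytes: K' = 6d 70 66 6f 6b 6f 65.
K' ⊕ ipad = 5b 46 50 59 5d 59 53.  K' ⊕ opad = 31 2c 3a 33 37 33 39.
Inner input = (K'⊕ipad) ∥ m = 5b 46 50 59 5d 59 53 ∥ f7.
Inner hash: sum = 91+70+80+89+93+89+83+247 = 842; mod 256 = 74 → 4a.
Outer input = (K'⊕opad) ∥ inner = 31 2c 3a 33 37 33 39 ∥ 4a.
Outer hash (tag): sum = 49+44+58+51+55+51+57+74 = 439; mod 256 = 183 → b7.

b7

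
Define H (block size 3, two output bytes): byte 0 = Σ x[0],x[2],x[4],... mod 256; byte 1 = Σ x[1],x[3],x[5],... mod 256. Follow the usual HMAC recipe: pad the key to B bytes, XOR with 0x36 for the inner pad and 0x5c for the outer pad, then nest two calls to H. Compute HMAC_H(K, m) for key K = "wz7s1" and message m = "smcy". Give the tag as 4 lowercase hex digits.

90b6

Key "wz7s1" = 77 7a 37 73 31 is 5 bytes > B = 3, so hash it first: H(key) = df ed, then zero-pad to 3 bytes: K' = df ed 00.
K' ⊕ ipad = e9 db 36.  K' ⊕ opad = 83 b1 5c.
Inner input = (K'⊕ipad) ∥ m = e9 db 36 ∥ 73 6d 63 79.
Inner hash: even-index sum = 517 mod 256 = 5; odd-index sum = 433 mod 256 = 177 → 05 b1.
Outer input = (K'⊕opad) ∥ inner = 83 b1 5c ∥ 05 b1.
Outer hash (tag): even-index sum = 400 mod 256 = 144; odd-index sum = 182 mod 256 = 182 → 90 b6.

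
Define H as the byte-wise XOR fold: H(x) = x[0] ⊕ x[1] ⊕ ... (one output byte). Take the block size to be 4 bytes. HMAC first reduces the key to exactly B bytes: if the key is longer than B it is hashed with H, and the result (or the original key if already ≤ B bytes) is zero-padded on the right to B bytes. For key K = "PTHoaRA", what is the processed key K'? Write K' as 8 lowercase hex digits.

51000000

|K| = 7 > B = 4, so first hash the key.
H(K): XOR 50⊕54⊕48⊕6f⊕61⊕52⊕41 = 51.
Zero-pad H(K) = 51 to 4 bytes: K' = 51 00 00 00.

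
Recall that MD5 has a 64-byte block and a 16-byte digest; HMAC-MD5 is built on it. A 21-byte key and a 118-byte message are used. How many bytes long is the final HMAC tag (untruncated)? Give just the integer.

16

The tag is one MD5 digest: 16 bytes.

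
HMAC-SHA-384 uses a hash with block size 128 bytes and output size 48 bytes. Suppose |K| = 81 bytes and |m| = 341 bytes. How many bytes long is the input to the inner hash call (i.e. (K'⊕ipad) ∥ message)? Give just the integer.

469

Key is 81 ≤ 128 bytes, zero-padded: |K'| = 128.
Inner input = (K'⊕ipad) ∥ m → 128 + 341 = 469 bytes.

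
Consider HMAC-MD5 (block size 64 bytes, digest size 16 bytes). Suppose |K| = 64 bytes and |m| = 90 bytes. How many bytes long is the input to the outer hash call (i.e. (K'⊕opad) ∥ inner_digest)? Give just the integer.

Key is 64 ≤ 64 bytes, zero-padded: |K'| = 64.
Outer input = (K'⊕opad) ∥ H(inner) → 64 + 16 = 80 bytes.

80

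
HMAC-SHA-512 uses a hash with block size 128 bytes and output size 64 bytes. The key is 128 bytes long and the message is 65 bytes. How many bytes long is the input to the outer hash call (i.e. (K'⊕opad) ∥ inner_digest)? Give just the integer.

192

Key is 128 ≤ 128 bytes, zero-padded: |K'| = 128.
Outer input = (K'⊕opad) ∥ H(inner) → 128 + 64 = 192 bytes.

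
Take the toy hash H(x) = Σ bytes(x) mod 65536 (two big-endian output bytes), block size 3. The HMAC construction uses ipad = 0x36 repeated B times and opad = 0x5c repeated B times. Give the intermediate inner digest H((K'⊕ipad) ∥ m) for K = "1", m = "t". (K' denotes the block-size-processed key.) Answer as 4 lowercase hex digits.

00e7

Key "1" = 31 is 1 byte ≤ B = 3; zero-pad to 3 bytes: K' = 31 00 00.
K' ⊕ ipad = 07 36 36.
Inner input = 07 36 36 ∥ 74.
Inner hash: sum = 7+54+54+116 = 231 → 00 e7.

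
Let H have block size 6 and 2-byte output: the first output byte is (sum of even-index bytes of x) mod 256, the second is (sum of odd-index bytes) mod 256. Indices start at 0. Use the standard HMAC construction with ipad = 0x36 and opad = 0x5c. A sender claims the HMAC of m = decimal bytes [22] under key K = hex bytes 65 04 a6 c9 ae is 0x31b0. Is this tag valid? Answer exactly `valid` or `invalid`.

invalid

Key hex bytes 65 04 a6 c9 ae is 5 bytes ≤ B = 6; zero-pad to 6 bytes: K' = 65 04 a6 c9 ae 00.
K' ⊕ ipad = 53 32 90 ff 98 36; K' ⊕ opad = 39 58 fa 95 f2 5c.
Inner hash: even-index sum = 401 mod 256 = 145; odd-index sum = 359 mod 256 = 103 → 91 67.
Outer hash (recomputed tag): even-index sum = 694 mod 256 = 182; odd-index sum = 432 mod 256 = 176 → b6 b0.
Recomputed tag = b6b0; claimed = 31b0 → mismatch.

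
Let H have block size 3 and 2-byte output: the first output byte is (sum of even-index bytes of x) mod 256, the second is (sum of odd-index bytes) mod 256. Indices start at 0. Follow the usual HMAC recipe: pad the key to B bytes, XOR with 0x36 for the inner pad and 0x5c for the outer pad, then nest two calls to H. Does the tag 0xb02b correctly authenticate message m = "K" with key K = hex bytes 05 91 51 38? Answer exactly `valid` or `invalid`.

valid

Key hex bytes 05 91 51 38 is 4 bytes > B = 3, so hash it first: H(key) = 56 c9, then zero-pad to 3 bytes: K' = 56 c9 00.
K' ⊕ ipad = 60 ff 36; K' ⊕ opad = 0a 95 5c.
Inner hash: even-index sum = 150 mod 256 = 150; odd-index sum = 330 mod 256 = 74 → 96 4a.
Outer hash (recomputed tag): even-index sum = 176 mod 256 = 176; odd-index sum = 299 mod 256 = 43 → b0 2b.
Recomputed tag = b02b; claimed = b02b → match.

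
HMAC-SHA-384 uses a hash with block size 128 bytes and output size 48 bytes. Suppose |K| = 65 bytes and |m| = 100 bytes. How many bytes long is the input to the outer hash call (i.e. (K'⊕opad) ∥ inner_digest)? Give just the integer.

Key is 65 ≤ 128 bytes, zero-padded: |K'| = 128.
Outer input = (K'⊕opad) ∥ H(inner) → 128 + 48 = 176 bytes.

176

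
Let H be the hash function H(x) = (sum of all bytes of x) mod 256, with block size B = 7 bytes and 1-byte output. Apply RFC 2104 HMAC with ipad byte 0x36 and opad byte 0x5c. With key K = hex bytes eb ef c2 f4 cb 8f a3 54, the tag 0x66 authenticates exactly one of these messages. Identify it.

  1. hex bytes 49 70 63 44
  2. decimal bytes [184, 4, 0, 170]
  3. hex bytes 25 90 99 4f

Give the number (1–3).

2

Key hex bytes eb ef c2 f4 cb 8f a3 54 is 8 bytes > B = 7, so hash it first: H(key) = e1, then zero-pad to 7 bytes: K' = e1 00 00 00 00 00 00.
K' ⊕ ipad = d7 36 36 36 36 36 36; K' ⊕ opad = bd 5c 5c 5c 5c 5c 5c.
m1: inner = H(d7 36 36 36 36 36 36 49 70 63 44) = 7b; tag = H(bd 5c 5c 5c 5c 5c 5c 7b) = 60
m2: inner = H(d7 36 36 36 36 36 36 b8 04 00 aa) = 81; tag = H(bd 5c 5c 5c 5c 5c 5c 81) = 66 ← matches
m3: inner = H(d7 36 36 36 36 36 36 25 90 99 4f) = b8; tag = H(bd 5c 5c 5c 5c 5c 5c b8) = 9d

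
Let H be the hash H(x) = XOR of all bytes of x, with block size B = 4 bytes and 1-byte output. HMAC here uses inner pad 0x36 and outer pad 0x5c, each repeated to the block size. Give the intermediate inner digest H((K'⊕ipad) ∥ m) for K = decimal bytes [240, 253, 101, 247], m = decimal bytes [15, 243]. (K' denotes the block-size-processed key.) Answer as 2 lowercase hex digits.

63

Key decimal bytes [240, 253, 101, 247] = f0 fd 65 f7 is exactly B = 4 bytes: K' = f0 fd 65 f7.
K' ⊕ ipad = c6 cb 53 c1.
Inner input = c6 cb 53 c1 ∥ 0f f3.
Inner hash: XOR c6⊕cb⊕53⊕c1⊕0f⊕f3 = 63.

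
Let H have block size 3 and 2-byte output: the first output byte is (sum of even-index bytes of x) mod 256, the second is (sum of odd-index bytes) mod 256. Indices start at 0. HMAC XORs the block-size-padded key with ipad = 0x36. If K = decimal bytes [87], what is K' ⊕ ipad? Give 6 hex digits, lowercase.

Key decimal bytes [87] = 57 is 1 byte ≤ B = 3; zero-pad to 3 bytes: K' = 57 00 00.
XOR each byte with 0x36: 57⊕36=61, 00⊕36=36, 00⊕36=36.

613636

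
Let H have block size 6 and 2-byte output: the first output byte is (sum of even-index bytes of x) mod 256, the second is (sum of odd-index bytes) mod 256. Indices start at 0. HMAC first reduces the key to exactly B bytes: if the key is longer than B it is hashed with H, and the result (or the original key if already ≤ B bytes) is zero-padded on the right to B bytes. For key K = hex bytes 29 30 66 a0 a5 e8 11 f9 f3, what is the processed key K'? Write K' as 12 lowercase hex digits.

|K| = 9 > B = 6, so first hash the key.
H(K): even-index sum = 568 mod 256 = 56; odd-index sum = 689 mod 256 = 177 → 38 b1.
Zero-pad H(K) = 38 b1 to 6 bytes: K' = 38 b1 00 00 00 00.

38b100000000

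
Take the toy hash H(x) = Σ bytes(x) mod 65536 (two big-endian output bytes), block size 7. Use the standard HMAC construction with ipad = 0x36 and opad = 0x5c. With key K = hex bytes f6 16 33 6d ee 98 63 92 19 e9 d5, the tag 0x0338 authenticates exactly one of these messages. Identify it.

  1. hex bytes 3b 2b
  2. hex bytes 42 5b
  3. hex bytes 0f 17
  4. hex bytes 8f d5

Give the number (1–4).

Key hex bytes f6 16 33 6d ee 98 63 92 19 e9 d5 is 11 bytes > B = 7, so hash it first: H(key) = 05 fe, then zero-pad to 7 bytes: K' = 05 fe 00 00 00 00 00.
K' ⊕ ipad = 33 c8 36 36 36 36 36; K' ⊕ opad = 59 a2 5c 5c 5c 5c 5c.
m1: inner = H(33 c8 36 36 36 36 36 3b 2b) = 02 6f; tag = H(59 a2 5c 5c 5c 5c 5c 02 6f) = 0338 ← matches
m2: inner = H(33 c8 36 36 36 36 36 42 5b) = 02 a6; tag = H(59 a2 5c 5c 5c 5c 5c 02 a6) = 036f
m3: inner = H(33 c8 36 36 36 36 36 0f 17) = 02 2f; tag = H(59 a2 5c 5c 5c 5c 5c 02 2f) = 02f8
m4: inner = H(33 c8 36 36 36 36 36 8f d5) = 03 6d; tag = H(59 a2 5c 5c 5c 5c 5c 03 6d) = 0337

1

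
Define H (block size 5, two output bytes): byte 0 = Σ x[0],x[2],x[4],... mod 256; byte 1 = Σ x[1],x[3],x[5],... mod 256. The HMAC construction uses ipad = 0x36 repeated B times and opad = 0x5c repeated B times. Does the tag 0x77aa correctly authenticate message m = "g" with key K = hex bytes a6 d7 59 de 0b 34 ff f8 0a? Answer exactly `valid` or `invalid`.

invalid

Key hex bytes a6 d7 59 de 0b 34 ff f8 0a is 9 bytes > B = 5, so hash it first: H(key) = 13 e1, then zero-pad to 5 bytes: K' = 13 e1 00 00 00.
K' ⊕ ipad = 25 d7 36 36 36; K' ⊕ opad = 4f bd 5c 5c 5c.
Inner hash: even-index sum = 145 mod 256 = 145; odd-index sum = 372 mod 256 = 116 → 91 74.
Outer hash (recomputed tag): even-index sum = 379 mod 256 = 123; odd-index sum = 426 mod 256 = 170 → 7b aa.
Recomputed tag = 7baa; claimed = 77aa → mismatch.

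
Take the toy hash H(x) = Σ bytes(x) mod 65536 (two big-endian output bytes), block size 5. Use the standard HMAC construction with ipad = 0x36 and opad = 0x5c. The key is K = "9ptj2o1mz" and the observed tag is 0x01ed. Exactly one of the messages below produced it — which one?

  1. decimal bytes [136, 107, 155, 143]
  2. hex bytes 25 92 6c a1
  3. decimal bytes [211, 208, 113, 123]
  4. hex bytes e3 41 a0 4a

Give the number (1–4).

Key "9ptj2o1mz" = 39 70 74 6a 32 6f 31 6d 7a is 9 bytes > B = 5, so hash it first: H(key) = 03 40, then zero-pad to 5 bytes: K' = 03 40 00 00 00.
K' ⊕ ipad = 35 76 36 36 36; K' ⊕ opad = 5f 1c 5c 5c 5c.
m1: inner = H(35 76 36 36 36 88 6b 9b 8f) = 03 6a; tag = H(5f 1c 5c 5c 5c 03 6a) = 01fc
m2: inner = H(35 76 36 36 36 25 92 6c a1) = 03 11; tag = H(5f 1c 5c 5c 5c 03 11) = 01a3
m3: inner = H(35 76 36 36 36 d3 d0 71 7b) = 03 dc; tag = H(5f 1c 5c 5c 5c 03 dc) = 026e
m4: inner = H(35 76 36 36 36 e3 41 a0 4a) = 03 5b; tag = H(5f 1c 5c 5c 5c 03 5b) = 01ed ← matches

4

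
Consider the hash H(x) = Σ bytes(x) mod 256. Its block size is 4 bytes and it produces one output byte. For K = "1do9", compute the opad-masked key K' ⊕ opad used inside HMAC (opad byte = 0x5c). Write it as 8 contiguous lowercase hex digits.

Key "1do9" = 31 64 6f 39 is exactly B = 4 bytes: K' = 31 64 6f 39.
XOR each byte with 0x5c: 31⊕5c=6d, 64⊕5c=38, 6f⊕5c=33, 39⊕5c=65.

6d383365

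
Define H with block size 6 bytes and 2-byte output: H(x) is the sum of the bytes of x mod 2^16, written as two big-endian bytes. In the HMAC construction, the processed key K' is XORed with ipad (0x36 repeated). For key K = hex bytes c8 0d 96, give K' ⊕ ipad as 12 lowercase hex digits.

fe3ba0363636

Key hex bytes c8 0d 96 is 3 bytes ≤ B = 6; zero-pad to 6 bytes: K' = c8 0d 96 00 00 00.
XOR each byte with 0x36: c8⊕36=fe, 0d⊕36=3b, 96⊕36=a0, 00⊕36=36, 00⊕36=36, 00⊕36=36.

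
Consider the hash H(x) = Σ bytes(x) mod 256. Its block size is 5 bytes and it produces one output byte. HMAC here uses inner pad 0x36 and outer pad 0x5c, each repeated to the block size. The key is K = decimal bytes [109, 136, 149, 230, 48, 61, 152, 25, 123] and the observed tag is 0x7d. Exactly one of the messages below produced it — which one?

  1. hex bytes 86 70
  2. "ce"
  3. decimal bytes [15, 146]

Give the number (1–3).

3

Key decimal bytes [109, 136, 149, 230, 48, 61, 152, 25, 123] = 6d 88 95 e6 30 3d 98 19 7b is 9 bytes > B = 5, so hash it first: H(key) = 09, then zero-pad to 5 bytes: K' = 09 00 00 00 00.
K' ⊕ ipad = 3f 36 36 36 36; K' ⊕ opad = 55 5c 5c 5c 5c.
m1: inner = H(3f 36 36 36 36 86 70) = 0d; tag = H(55 5c 5c 5c 5c 0d) = d2
m2: inner = H(3f 36 36 36 36 63 65) = df; tag = H(55 5c 5c 5c 5c df) = a4
m3: inner = H(3f 36 36 36 36 0f 92) = b8; tag = H(55 5c 5c 5c 5c b8) = 7d ← matches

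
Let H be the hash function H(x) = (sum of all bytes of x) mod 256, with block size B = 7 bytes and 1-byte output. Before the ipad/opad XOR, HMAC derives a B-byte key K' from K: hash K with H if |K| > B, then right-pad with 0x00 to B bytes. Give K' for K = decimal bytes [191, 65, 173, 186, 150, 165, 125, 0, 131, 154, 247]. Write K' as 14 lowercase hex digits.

|K| = 11 > B = 7, so first hash the key.
H(K): sum = 191+65+173+186+150+165+125+0+131+154+247 = 1587; mod 256 = 51 → 33.
Zero-pad H(K) = 33 to 7 bytes: K' = 33 00 00 00 00 00 00.

33000000000000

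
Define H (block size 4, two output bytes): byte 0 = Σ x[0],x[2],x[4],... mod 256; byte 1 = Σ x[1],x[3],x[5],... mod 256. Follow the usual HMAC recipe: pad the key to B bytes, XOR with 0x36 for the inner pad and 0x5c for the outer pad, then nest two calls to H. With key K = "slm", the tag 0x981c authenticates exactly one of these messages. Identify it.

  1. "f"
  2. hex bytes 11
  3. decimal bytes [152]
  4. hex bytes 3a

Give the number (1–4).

3

Key "slm" = 73 6c 6d is 3 bytes ≤ B = 4; zero-pad to 4 bytes: K' = 73 6c 6d 00.
K' ⊕ ipad = 45 5a 5b 36; K' ⊕ opad = 2f 30 31 5c.
m1: inner = H(45 5a 5b 36 66) = 06 90; tag = H(2f 30 31 5c 06 90) = 661c
m2: inner = H(45 5a 5b 36 11) = b1 90; tag = H(2f 30 31 5c b1 90) = 111c
m3: inner = H(45 5a 5b 36 98) = 38 90; tag = H(2f 30 31 5c 38 90) = 981c ← matches
m4: inner = H(45 5a 5b 36 3a) = da 90; tag = H(2f 30 31 5c da 90) = 3a1c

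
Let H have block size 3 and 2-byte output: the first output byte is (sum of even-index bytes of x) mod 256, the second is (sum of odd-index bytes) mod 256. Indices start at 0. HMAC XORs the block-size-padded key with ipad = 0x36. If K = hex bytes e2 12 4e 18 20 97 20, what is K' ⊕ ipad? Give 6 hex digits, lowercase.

Key hex bytes e2 12 4e 18 20 97 20 is 7 bytes > B = 3, so hash it first: H(key) = 70 c1, then zero-pad to 3 bytes: K' = 70 c1 00.
XOR each byte with 0x36: 70⊕36=46, c1⊕36=f7, 00⊕36=36.

46f736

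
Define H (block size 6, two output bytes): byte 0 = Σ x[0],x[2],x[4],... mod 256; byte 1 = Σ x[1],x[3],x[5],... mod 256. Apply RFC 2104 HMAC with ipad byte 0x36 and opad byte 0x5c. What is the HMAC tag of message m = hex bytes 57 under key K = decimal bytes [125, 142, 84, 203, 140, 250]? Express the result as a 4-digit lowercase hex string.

Key decimal bytes [125, 142, 84, 203, 140, 250] = 7d 8e 54 cb 8c fa is exactly B = 6 bytes: K' = 7d 8e 54 cb 8c fa.
K' ⊕ ipad = 4b b8 62 fd ba cc.  K' ⊕ opad = 21 d2 08 97 d0 a6.
Inner input = (K'⊕ipad) ∥ m = 4b b8 62 fd ba cc ∥ 57.
Inner hash: even-index sum = 446 mod 256 = 190; odd-index sum = 641 mod 256 = 129 → be 81.
Outer input = (K'⊕opad) ∥ inner = 21 d2 08 97 d0 a6 ∥ be 81.
Outer hash (tag): even-index sum = 439 mod 256 = 183; odd-index sum = 656 mod 256 = 144 → b7 90.

b790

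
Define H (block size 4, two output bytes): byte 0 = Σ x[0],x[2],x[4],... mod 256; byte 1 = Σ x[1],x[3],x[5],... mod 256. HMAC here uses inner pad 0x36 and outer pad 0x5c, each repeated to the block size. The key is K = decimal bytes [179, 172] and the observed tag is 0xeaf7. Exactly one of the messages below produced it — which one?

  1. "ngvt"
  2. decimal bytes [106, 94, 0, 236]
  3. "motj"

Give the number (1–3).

1

Key decimal bytes [179, 172] = b3 ac is 2 bytes ≤ B = 4; zero-pad to 4 bytes: K' = b3 ac 00 00.
K' ⊕ ipad = 85 9a 36 36; K' ⊕ opad = ef f0 5c 5c.
m1: inner = H(85 9a 36 36 6e 67 76 74) = 9f ab; tag = H(ef f0 5c 5c 9f ab) = eaf7 ← matches
m2: inner = H(85 9a 36 36 6a 5e 00 ec) = 25 1a; tag = H(ef f0 5c 5c 25 1a) = 7066
m3: inner = H(85 9a 36 36 6d 6f 74 6a) = 9c a9; tag = H(ef f0 5c 5c 9c a9) = e7f5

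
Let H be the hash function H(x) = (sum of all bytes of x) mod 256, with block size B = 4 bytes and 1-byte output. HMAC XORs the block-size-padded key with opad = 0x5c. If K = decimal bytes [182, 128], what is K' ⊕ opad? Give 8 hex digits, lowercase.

eadc5c5c

Key decimal bytes [182, 128] = b6 80 is 2 bytes ≤ B = 4; zero-pad to 4 bytes: K' = b6 80 00 00.
XOR each byte with 0x5c: b6⊕5c=ea, 80⊕5c=dc, 00⊕5c=5c, 00⊕5c=5c.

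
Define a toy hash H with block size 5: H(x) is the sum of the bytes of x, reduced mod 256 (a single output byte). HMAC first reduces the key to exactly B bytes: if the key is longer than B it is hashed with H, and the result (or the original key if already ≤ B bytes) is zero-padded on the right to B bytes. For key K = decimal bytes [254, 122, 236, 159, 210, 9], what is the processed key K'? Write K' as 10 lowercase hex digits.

|K| = 6 > B = 5, so first hash the key.
H(K): sum = 254+122+236+159+210+9 = 990; mod 256 = 222 → de.
Zero-pad H(K) = de to 5 bytes: K' = de 00 00 00 00.

de00000000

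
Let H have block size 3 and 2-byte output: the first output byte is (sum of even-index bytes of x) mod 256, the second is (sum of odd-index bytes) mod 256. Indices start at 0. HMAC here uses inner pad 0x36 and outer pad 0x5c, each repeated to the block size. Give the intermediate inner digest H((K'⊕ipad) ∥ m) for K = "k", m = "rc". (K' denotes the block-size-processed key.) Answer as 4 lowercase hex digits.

f6a8

Key "k" = 6b is 1 byte ≤ B = 3; zero-pad to 3 bytes: K' = 6b 00 00.
K' ⊕ ipad = 5d 36 36.
Inner input = 5d 36 36 ∥ 72 63.
Inner hash: even-index sum = 246 mod 256 = 246; odd-index sum = 168 mod 256 = 168 → f6 a8.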